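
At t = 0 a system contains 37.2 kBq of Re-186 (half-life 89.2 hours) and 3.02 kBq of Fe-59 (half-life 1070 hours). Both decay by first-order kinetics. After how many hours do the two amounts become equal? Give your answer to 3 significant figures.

Set 37.2·(1/2)^(t/89.2) = 3.02·(1/2)^(t/1070).
Taking log₂: log₂(37.2/3.02) = t·(1/89.2 − 1/1070).
log₂(12.318) = 3.6227; 1/89.2 − 1/1070 = 0.010276.
t = 3.6227 / 0.010276 ≈ 352.53 hours.

353 hours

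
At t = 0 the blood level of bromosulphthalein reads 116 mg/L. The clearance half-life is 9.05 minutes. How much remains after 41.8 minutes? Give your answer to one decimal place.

Number of half-lives: n = 41.8/9.05 ≈ 4.6188.
Remaining = 116 × (1/2)^4.6188 = 116 × 0.040701 ≈ 4.7213 mg/L.

4.7 mg/L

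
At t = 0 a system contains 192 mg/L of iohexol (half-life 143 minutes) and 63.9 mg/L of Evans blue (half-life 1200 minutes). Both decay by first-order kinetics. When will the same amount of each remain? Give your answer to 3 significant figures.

258 minutes

Set 192·(1/2)^(t/143) = 63.9·(1/2)^(t/1200).
Taking log₂: log₂(192/63.9) = t·(1/143 − 1/1200).
log₂(3.0047) = 1.5872; 1/143 − 1/1200 = 0.0061597.
t = 1.5872 / 0.0061597 ≈ 257.68 minutes.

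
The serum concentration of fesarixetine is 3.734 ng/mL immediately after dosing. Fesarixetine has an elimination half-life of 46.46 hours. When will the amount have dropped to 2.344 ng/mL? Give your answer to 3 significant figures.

31.2 hours

Fraction remaining = 2.344/3.734 ≈ 0.62775.
n = log₂(3.734/2.344) = ln(1.593)/ln 2 ≈ 0.67175 half-lives.
t = n × t½ = 0.67175 × 46.46 ≈ 31.209 hours.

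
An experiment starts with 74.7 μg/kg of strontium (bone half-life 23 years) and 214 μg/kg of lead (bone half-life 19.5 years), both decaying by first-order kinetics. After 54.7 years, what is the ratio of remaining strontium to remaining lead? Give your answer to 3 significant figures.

0.469

strontium: 74.7 × (1/2)^(54.7/23) = 74.7 × (1/2)^2.3783 ≈ 14.368 μg/kg.
lead: 214 × (1/2)^(54.7/19.5) = 214 × (1/2)^2.8051 ≈ 30.619 μg/kg.
Ratio ≈ 14.368 / 30.619 ≈ 0.46925.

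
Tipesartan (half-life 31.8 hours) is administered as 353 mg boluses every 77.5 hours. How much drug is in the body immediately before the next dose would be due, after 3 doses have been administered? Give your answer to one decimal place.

79.4 mg

The 3 doses were given 232.5, 155, 77.5 hours ago.
Total = 353·(1/2)^(232.5/31.8) + 353·(1/2)^(155/31.8) + 353·(1/2)^(77.5/31.8)
      = 2.2225 + 12.036 + 65.183 ≈ 79.441 mg.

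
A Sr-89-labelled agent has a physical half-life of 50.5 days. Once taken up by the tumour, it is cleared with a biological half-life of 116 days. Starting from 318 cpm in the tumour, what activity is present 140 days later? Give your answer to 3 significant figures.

20.2 cpm

1/t_eff = 1/t_phys + 1/t_biol = 1/50.5 + 1/116 = 0.028423 per day.
t_eff = 50.5 × 116 / (50.5 + 116) ≈ 35.183 days.
Remaining = 318 × (1/2)^(140/35.183) = 318 × (1/2)^3.9792 ≈ 20.164 cpm.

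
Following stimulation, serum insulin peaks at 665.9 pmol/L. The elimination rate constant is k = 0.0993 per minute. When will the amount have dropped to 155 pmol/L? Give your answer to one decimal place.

t½ = ln 2 / k = 0.69315 / 0.0993 ≈ 6.9803 minutes.
Fraction remaining = 155/665.9 ≈ 0.23277.
n = log₂(665.9/155) = ln(4.2961)/ln 2 ≈ 2.103 half-lives.
t = n × t½ = 2.103 × 6.9803 ≈ 14.68 minutes.

14.7 minutes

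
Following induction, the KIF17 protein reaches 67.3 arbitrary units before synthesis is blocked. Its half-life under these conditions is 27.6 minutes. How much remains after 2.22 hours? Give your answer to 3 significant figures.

Convert the elapsed time: 2.22 hours = 133.2 minutes.
Number of half-lives: n = 133.2/27.6 ≈ 4.8261.
Remaining = 67.3 × (1/2)^4.8261 = 67.3 × 0.035254 ≈ 2.3726 arbitrary units.

2.37 arbitrary units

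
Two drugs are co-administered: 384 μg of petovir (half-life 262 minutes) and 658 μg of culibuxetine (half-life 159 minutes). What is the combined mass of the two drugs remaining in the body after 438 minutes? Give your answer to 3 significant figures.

petovir: 384 × (1/2)^(438/262) = 384 × (1/2)^1.6718 ≈ 120.53 μg.
culibuxetine: 658 × (1/2)^(438/159) = 658 × (1/2)^2.7547 ≈ 97.493 μg.
Total = 120.53 + 97.493 ≈ 218.02 μg.

218 μg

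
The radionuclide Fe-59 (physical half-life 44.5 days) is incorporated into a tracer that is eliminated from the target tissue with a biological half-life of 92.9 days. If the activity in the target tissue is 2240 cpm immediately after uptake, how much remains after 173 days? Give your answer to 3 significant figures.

41.6 cpm

1/t_eff = 1/t_phys + 1/t_biol = 1/44.5 + 1/92.9 = 0.033236 per day.
t_eff = 44.5 × 92.9 / (44.5 + 92.9) ≈ 30.088 days.
Remaining = 2240 × (1/2)^(173/30.088) = 2240 × (1/2)^5.7499 ≈ 41.626 cpm.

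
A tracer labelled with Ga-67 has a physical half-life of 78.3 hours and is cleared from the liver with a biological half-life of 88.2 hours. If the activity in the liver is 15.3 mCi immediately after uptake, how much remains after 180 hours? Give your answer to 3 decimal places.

0.756 mCi

1/t_eff = 1/t_phys + 1/t_biol = 1/78.3 + 1/88.2 = 0.024109 per hour.
t_eff = 78.3 × 88.2 / (78.3 + 88.2) ≈ 41.478 hours.
Remaining = 15.3 × (1/2)^(180/41.478) = 15.3 × (1/2)^4.3397 ≈ 0.75565 mCi.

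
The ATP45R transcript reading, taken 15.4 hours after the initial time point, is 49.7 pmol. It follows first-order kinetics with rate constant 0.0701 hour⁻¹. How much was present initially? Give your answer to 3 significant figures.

146 pmol

t½ = ln 2 / k = 0.69315 / 0.0701 ≈ 9.888 hours.
Number of half-lives elapsed: n = 15.4/9.888 ≈ 1.5574.
A₀ = A × 2^n = 49.7 × 2^1.5574 = 49.7 × 2.9433 ≈ 146.28 pmol.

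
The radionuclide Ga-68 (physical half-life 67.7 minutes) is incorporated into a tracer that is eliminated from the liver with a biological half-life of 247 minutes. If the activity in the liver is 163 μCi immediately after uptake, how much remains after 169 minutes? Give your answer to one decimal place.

1/t_eff = 1/t_phys + 1/t_biol = 1/67.7 + 1/247 = 0.01882 per minute.
t_eff = 67.7 × 247 / (67.7 + 247) ≈ 53.136 minutes.
Remaining = 163 × (1/2)^(169/53.136) = 163 × (1/2)^3.1805 ≈ 17.979 μCi.

18.0 μCi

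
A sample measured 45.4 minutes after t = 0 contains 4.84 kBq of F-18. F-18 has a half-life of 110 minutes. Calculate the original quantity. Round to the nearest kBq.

6 kBq

Number of half-lives elapsed: n = 45.4/110 ≈ 0.41273.
A₀ = A × 2^n = 4.84 × 2^0.41273 = 4.84 × 1.3312 ≈ 6.443 kBq.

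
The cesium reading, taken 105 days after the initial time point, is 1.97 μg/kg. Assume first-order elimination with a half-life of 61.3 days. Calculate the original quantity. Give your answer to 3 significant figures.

Number of half-lives elapsed: n = 105/61.3 ≈ 1.7129.
A₀ = A × 2^n = 1.97 × 2^1.7129 = 1.97 × 3.2782 ≈ 6.458 μg/kg.

6.46 μg/kg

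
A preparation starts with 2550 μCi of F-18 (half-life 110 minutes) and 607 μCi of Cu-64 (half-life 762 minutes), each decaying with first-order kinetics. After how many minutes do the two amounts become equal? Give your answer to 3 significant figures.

Set 2550·(1/2)^(t/110) = 607·(1/2)^(t/762).
Taking log₂: log₂(2550/607) = t·(1/110 − 1/762).
log₂(4.201) = 2.0707; 1/110 − 1/762 = 0.0077786.
t = 2.0707 / 0.0077786 ≈ 266.21 minutes.

266 minutes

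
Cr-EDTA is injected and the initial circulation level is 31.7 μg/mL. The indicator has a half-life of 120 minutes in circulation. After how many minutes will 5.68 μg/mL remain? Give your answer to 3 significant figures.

298 minutes

Fraction remaining = 5.68/31.7 ≈ 0.17918.
n = log₂(31.7/5.68) = ln(5.581)/ln 2 ≈ 2.4805 half-lives.
t = n × t½ = 2.4805 × 120 ≈ 297.66 minutes.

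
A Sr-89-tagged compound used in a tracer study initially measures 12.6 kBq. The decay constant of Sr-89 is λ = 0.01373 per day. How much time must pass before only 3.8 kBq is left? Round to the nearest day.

t½ = ln 2 / λ = 0.69315 / 0.01373 ≈ 50.484 days.
Fraction remaining = 3.8/12.6 ≈ 0.30159.
n = log₂(12.6/3.8) = ln(3.3158)/ln 2 ≈ 1.7294 half-lives.
t = n × t½ = 1.7294 × 50.484 ≈ 87.305 days.

87 days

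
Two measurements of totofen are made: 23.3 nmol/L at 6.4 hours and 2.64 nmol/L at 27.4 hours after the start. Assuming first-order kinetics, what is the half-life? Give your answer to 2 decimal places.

Over Δt = 27.4 − 6.4 = 21 hours, the level fell by a factor of 23.3/2.64 ≈ 8.8258.
n = log₂(8.8258) ≈ 3.1417 half-lives, so t½ = 21/3.1417 ≈ 6.6842 hours.

6.68 hours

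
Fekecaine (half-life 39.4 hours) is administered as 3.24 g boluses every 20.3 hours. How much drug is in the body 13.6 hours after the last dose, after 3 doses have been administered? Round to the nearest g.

6 g

The 3 doses were given 54.2, 33.9, 13.6 hours ago.
Total = 3.24·(1/2)^(54.2/39.4) + 3.24·(1/2)^(33.9/39.4) + 3.24·(1/2)^(13.6/39.4)
      = 1.2486 + 1.7846 + 2.5506 ≈ 5.5838 g.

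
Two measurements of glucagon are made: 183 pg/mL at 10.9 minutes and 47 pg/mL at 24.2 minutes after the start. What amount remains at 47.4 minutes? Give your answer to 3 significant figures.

4.39 pg/mL

Over Δt = 24.2 − 10.9 = 13.3 minutes, the level fell by a factor of 183/47 ≈ 3.8936.
n = log₂(3.8936) ≈ 1.9611 half-lives, so t½ = 13.3/1.9611 ≈ 6.7819 minutes.
From t = 24.2 to t = 47.4: 47 × (1/2)^((47.4−24.2)/6.7819) ≈ 4.3884 pg/mL.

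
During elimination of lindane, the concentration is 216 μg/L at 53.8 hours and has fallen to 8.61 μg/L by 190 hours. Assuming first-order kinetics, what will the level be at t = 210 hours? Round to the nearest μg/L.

5 μg/L

Over Δt = 190 − 53.8 = 136.2 hours, the level fell by a factor of 216/8.61 ≈ 25.087.
n = log₂(25.087) ≈ 4.6489 half-lives, so t½ = 136.2/4.6489 ≈ 29.297 hours.
From t = 190 to t = 210: 8.61 × (1/2)^((210−190)/29.297) ≈ 5.3642 μg/L.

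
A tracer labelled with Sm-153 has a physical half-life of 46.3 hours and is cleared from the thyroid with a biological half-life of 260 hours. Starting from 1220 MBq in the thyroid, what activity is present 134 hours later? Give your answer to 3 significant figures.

1/t_eff = 1/t_phys + 1/t_biol = 1/46.3 + 1/260 = 0.025444 per hour.
t_eff = 46.3 × 260 / (46.3 + 260) ≈ 39.301 hours.
Remaining = 1220 × (1/2)^(134/39.301) = 1220 × (1/2)^3.4096 ≈ 114.81 MBq.

115 MBq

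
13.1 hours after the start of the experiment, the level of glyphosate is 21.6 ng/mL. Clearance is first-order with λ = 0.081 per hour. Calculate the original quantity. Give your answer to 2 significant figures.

62 ng/mL

t½ = ln 2 / λ = 0.69315 / 0.081 ≈ 8.5574 hours.
Number of half-lives elapsed: n = 13.1/8.5574 ≈ 1.5308.
A₀ = A × 2^n = 21.6 × 2^1.5308 = 21.6 × 2.8895 ≈ 62.414 ng/mL.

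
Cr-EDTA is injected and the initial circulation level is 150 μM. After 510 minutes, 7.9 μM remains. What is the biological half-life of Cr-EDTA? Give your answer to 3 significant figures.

A/A₀ = 7.9/150 ≈ 0.052667.
n = log₂(18.987) ≈ 4.247 half-lives elapsed in 510 minutes.
t½ = 510/4.247 ≈ 120.09 minutes.

120 minutes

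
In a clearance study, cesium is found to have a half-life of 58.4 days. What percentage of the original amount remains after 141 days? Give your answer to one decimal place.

18.8%

n = 141/58.4 ≈ 2.4144 half-lives.
Fraction remaining = (1/2)^2.4144 ≈ 0.18759, i.e. 18.759%.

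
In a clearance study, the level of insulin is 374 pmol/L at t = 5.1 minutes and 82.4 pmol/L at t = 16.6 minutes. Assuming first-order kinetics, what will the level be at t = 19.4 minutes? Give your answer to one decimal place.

57.0 pmol/L

Over Δt = 16.6 − 5.1 = 11.5 minutes, the level fell by a factor of 374/82.4 ≈ 4.5388.
n = log₂(4.5388) ≈ 2.1823 half-lives, so t½ = 11.5/2.1823 ≈ 5.2696 minutes.
From t = 16.6 to t = 19.4: 82.4 × (1/2)^((19.4−16.6)/5.2696) ≈ 57.013 pmol/L.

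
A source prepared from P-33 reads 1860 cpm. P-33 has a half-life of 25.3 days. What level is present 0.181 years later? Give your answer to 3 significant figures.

Convert the elapsed time: 0.181 years = 66.065 days.
Number of half-lives: n = 66.065/25.3 ≈ 2.6113.
Remaining = 1860 × (1/2)^2.6113 = 1860 × 0.16366 ≈ 304.4 cpm.

304 cpm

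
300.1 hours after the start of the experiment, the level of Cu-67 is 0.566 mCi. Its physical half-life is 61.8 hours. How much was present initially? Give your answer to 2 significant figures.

16 mCi

Number of half-lives elapsed: n = 300.1/61.8 ≈ 4.856.
A₀ = A × 2^n = 0.566 × 2^4.856 = 0.566 × 28.96 ≈ 16.391 mCi.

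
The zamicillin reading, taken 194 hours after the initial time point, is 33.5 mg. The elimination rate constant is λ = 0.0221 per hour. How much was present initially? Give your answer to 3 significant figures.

t½ = ln 2 / λ = 0.69315 / 0.0221 ≈ 31.364 hours.
Number of half-lives elapsed: n = 194/31.364 ≈ 6.1854.
A₀ = A × 2^n = 33.5 × 2^6.1854 = 33.5 × 72.777 ≈ 2438 mg.

2440 mg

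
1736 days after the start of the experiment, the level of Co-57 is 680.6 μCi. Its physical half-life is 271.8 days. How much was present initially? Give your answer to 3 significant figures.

57000 μCi

Number of half-lives elapsed: n = 1736/271.8 ≈ 6.387.
A₀ = A × 2^n = 680.6 × 2^6.387 = 680.6 × 83.694 ≈ 56962 μCi.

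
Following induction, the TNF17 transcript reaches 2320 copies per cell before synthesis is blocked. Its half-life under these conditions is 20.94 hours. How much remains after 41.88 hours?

Elapsed time is 2 half-lives (41.88/20.94).
Each half-life halves the amount: 2320 × (1/2)^2 = 2320/4 = 580 copies per cell.

580 copies per cell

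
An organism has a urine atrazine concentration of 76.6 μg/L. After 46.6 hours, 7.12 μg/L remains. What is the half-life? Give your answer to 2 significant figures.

14 hours

A/A₀ = 7.12/76.6 ≈ 0.09295.
n = log₂(10.758) ≈ 3.4274 half-lives elapsed in 46.6 hours.
t½ = 46.6/3.4274 ≈ 13.596 hours.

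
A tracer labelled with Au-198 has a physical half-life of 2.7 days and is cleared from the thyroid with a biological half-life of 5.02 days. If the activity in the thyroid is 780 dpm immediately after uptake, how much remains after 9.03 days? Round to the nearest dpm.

22 dpm

1/t_eff = 1/t_phys + 1/t_biol = 1/2.7 + 1/5.02 = 0.56957 per day.
t_eff = 2.7 × 5.02 / (2.7 + 5.02) ≈ 1.7557 days.
Remaining = 780 × (1/2)^(9.03/1.7557) = 780 × (1/2)^5.1432 ≈ 22.071 dpm.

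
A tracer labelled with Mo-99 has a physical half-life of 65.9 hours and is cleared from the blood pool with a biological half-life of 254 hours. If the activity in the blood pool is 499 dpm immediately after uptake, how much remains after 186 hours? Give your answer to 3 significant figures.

42.5 dpm

1/t_eff = 1/t_phys + 1/t_biol = 1/65.9 + 1/254 = 0.019112 per hour.
t_eff = 65.9 × 254 / (65.9 + 254) ≈ 52.324 hours.
Remaining = 499 × (1/2)^(186/52.324) = 499 × (1/2)^3.5547 ≈ 42.464 dpm.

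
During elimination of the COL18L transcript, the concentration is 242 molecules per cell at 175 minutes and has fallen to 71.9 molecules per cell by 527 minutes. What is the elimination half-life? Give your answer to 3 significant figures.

201 minutes

Over Δt = 527 − 175 = 352 minutes, the level fell by a factor of 242/71.9 ≈ 3.3658.
n = log₂(3.3658) ≈ 1.7509 half-lives, so t½ = 352/1.7509 ≈ 201.03 minutes.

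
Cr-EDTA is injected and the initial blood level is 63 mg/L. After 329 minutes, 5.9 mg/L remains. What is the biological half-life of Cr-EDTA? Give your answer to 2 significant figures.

A/A₀ = 5.9/63 ≈ 0.093651.
n = log₂(10.678) ≈ 3.4166 half-lives elapsed in 329 minutes.
t½ = 329/3.4166 ≈ 96.296 minutes.

96 minutes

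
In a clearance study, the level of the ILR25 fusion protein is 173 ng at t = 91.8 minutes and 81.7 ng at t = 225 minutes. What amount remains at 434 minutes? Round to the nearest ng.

25 ng

Over Δt = 225 − 91.8 = 133.2 minutes, the level fell by a factor of 173/81.7 ≈ 2.1175.
n = log₂(2.1175) ≈ 1.0824 half-lives, so t½ = 133.2/1.0824 ≈ 123.06 minutes.
From t = 225 to t = 434: 81.7 × (1/2)^((434−225)/123.06) ≈ 25.176 ng.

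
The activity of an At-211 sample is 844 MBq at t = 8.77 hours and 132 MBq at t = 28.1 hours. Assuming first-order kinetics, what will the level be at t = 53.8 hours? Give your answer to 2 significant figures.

Over Δt = 28.1 − 8.77 = 19.33 hours, the level fell by a factor of 844/132 ≈ 6.3939.
n = log₂(6.3939) ≈ 2.6767 half-lives, so t½ = 19.33/2.6767 ≈ 7.2216 hours.
From t = 28.1 to t = 53.8: 132 × (1/2)^((53.8−28.1)/7.2216) ≈ 11.201 MBq.

11 MBq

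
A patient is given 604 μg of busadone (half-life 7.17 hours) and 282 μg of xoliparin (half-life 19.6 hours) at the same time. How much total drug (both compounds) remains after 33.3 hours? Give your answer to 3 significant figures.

busadone: 604 × (1/2)^(33.3/7.17) = 604 × (1/2)^4.6444 ≈ 24.152 μg.
xoliparin: 282 × (1/2)^(33.3/19.6) = 282 × (1/2)^1.699 ≈ 86.857 μg.
Total = 24.152 + 86.857 ≈ 111.01 μg.

111 μg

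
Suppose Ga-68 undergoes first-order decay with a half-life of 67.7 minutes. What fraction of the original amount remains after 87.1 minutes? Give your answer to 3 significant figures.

0.410

n = 87.1/67.7 ≈ 1.2866 half-lives.
Fraction remaining = (1/2)^1.2866 ≈ 0.40993.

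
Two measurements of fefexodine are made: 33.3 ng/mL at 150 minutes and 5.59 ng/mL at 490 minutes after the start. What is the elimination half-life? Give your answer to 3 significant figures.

132 minutes

Over Δt = 490 − 150 = 340 minutes, the level fell by a factor of 33.3/5.59 ≈ 5.9571.
n = log₂(5.9571) ≈ 2.5746 half-lives, so t½ = 340/2.5746 ≈ 132.06 minutes.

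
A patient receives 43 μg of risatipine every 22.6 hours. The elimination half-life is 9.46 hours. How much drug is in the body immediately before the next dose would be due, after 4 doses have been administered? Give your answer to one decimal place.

10.1 μg

The 4 doses were given 90.4, 67.8, 45.2, 22.6 hours ago.
Total = 43·(1/2)^(90.4/9.46) + 43·(1/2)^(67.8/9.46) + 43·(1/2)^(45.2/9.46) + 43·(1/2)^(22.6/9.46)
      = 0.057124 + 0.29921 + 1.5673 + 8.2093 ≈ 10.133 μg.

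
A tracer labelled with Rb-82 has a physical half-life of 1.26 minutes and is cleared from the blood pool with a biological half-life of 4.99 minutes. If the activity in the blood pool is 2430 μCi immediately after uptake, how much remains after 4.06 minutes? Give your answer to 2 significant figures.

1/t_eff = 1/t_phys + 1/t_biol = 1/1.26 + 1/4.99 = 0.99405 per minute.
t_eff = 1.26 × 4.99 / (1.26 + 4.99) ≈ 1.006 minutes.
Remaining = 2430 × (1/2)^(4.06/1.006) = 2430 × (1/2)^4.0358 ≈ 148.15 μCi.

150 μCi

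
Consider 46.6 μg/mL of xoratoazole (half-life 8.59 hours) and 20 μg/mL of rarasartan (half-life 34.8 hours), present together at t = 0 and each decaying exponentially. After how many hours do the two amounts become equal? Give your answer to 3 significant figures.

Set 46.6·(1/2)^(t/8.59) = 20·(1/2)^(t/34.8).
Taking log₂: log₂(46.6/20) = t·(1/8.59 − 1/34.8).
log₂(2.33) = 1.2203; 1/8.59 − 1/34.8 = 0.087679.
t = 1.2203 / 0.087679 ≈ 13.918 hours.

13.9 hours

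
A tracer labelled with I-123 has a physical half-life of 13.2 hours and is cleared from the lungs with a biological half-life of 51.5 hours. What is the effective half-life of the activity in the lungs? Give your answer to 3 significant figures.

1/t_eff = 1/t_phys + 1/t_biol = 1/13.2 + 1/51.5 = 0.095175 per hour.
t_eff = 13.2 × 51.5 / (13.2 + 51.5) ≈ 10.507 hours.

10.5 hours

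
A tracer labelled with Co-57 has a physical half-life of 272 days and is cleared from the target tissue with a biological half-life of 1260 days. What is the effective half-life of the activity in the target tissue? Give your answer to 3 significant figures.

224 days

1/t_eff = 1/t_phys + 1/t_biol = 1/272 + 1/1260 = 0.0044701 per day.
t_eff = 272 × 1260 / (272 + 1260) ≈ 223.71 days.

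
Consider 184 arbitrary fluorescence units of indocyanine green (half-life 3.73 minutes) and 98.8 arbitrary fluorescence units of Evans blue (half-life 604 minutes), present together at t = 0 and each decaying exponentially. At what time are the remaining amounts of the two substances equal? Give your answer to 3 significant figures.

Set 184·(1/2)^(t/3.73) = 98.8·(1/2)^(t/604).
Taking log₂: log₂(184/98.8) = t·(1/3.73 − 1/604).
log₂(1.8623) = 0.89712; 1/3.73 − 1/604 = 0.26644.
t = 0.89712 / 0.26644 ≈ 3.3671 minutes.

3.37 minutes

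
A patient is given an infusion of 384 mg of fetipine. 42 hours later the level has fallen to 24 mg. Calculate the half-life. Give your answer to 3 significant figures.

A/A₀ = 24/384 ≈ 0.0625.
n = log₂(16) ≈ 4 half-lives elapsed in 42 hours.
t½ = 42/4 ≈ 10.5 hours.

10.5 hours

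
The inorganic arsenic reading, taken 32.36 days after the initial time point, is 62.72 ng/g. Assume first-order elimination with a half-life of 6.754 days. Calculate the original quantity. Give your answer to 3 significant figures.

1740 ng/g

Number of half-lives elapsed: n = 32.36/6.754 ≈ 4.7912.
A₀ = A × 2^n = 62.72 × 2^4.7912 = 62.72 × 27.689 ≈ 1736.6 ng/g.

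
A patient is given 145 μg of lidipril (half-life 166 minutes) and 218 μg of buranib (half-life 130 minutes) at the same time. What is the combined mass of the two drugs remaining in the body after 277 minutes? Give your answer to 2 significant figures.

lidipril: 145 × (1/2)^(277/166) = 145 × (1/2)^1.6687 ≈ 45.609 μg.
buranib: 218 × (1/2)^(277/130) = 218 × (1/2)^2.1308 ≈ 49.777 μg.
Total = 45.609 + 49.777 ≈ 95.386 μg.

95 μg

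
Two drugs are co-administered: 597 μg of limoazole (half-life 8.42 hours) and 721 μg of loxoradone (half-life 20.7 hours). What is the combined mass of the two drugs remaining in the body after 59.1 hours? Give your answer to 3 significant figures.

limoazole: 597 × (1/2)^(59.1/8.42) = 597 × (1/2)^7.019 ≈ 4.603 μg.
loxoradone: 721 × (1/2)^(59.1/20.7) = 721 × (1/2)^2.8551 ≈ 99.649 μg.
Total = 4.603 + 99.649 ≈ 104.25 μg.

104 μg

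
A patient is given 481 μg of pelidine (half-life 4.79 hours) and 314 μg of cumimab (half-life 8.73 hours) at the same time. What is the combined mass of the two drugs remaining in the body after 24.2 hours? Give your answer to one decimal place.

60.5 μg

pelidine: 481 × (1/2)^(24.2/4.79) = 481 × (1/2)^5.0522 ≈ 14.497 μg.
cumimab: 314 × (1/2)^(24.2/8.73) = 314 × (1/2)^2.7721 ≈ 45.968 μg.
Total = 14.497 + 45.968 ≈ 60.466 μg.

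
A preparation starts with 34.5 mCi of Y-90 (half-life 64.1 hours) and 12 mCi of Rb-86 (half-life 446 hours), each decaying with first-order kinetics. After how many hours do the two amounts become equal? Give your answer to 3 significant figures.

114 hours

Set 34.5·(1/2)^(t/64.1) = 12·(1/2)^(t/446).
Taking log₂: log₂(34.5/12) = t·(1/64.1 − 1/446).
log₂(2.875) = 1.5236; 1/64.1 − 1/446 = 0.013358.
t = 1.5236 / 0.013358 ≈ 114.05 hours.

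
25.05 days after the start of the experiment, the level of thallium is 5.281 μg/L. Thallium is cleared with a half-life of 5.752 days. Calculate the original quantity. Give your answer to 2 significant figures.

110 μg/L

Number of half-lives elapsed: n = 25.05/5.752 ≈ 4.355.
A₀ = A × 2^n = 5.281 × 2^4.355 = 5.281 × 20.464 ≈ 108.07 μg/L.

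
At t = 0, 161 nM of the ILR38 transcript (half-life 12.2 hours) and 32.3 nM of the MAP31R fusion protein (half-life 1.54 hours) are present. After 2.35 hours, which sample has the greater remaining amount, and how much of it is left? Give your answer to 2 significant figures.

ILR38 transcript: 161 × (1/2)^0.19262 ≈ 140.88 nM.
MAP31R fusion protein: 32.3 × (1/2)^1.526 ≈ 11.216 nM.
ILR38 transcript has more remaining, at ≈ 140.88 nM.

ILR38 transcript, 140 nM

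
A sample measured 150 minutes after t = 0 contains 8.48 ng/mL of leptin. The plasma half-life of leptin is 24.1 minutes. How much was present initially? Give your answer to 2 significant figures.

630 ng/mL

Number of half-lives elapsed: n = 150/24.1 ≈ 6.2241.
A₀ = A × 2^n = 8.48 × 2^6.2241 = 8.48 × 74.753 ≈ 633.91 ng/mL.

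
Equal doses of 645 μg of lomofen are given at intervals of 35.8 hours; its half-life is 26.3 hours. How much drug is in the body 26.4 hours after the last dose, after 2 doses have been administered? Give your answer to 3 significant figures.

447 μg

The 2 doses were given 62.2, 26.4 hours ago.
Total = 645·(1/2)^(62.2/26.3) + 645·(1/2)^(26.4/26.3)
      = 125.2 + 321.65 ≈ 446.86 μg.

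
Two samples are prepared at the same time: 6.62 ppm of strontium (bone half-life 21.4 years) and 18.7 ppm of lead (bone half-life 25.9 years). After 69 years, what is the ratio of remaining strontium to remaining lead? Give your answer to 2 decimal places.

strontium: 6.62 × (1/2)^(69/21.4) = 6.62 × (1/2)^3.2243 ≈ 0.70835 ppm.
lead: 18.7 × (1/2)^(69/25.9) = 18.7 × (1/2)^2.6641 ≈ 2.9503 ppm.
Ratio ≈ 0.70835 / 2.9503 ≈ 0.24009.

0.24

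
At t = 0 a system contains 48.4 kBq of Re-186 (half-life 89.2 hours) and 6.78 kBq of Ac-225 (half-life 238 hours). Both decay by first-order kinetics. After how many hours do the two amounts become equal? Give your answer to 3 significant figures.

405 hours

Set 48.4·(1/2)^(t/89.2) = 6.78·(1/2)^(t/238).
Taking log₂: log₂(48.4/6.78) = t·(1/89.2 − 1/238).
log₂(7.1386) = 2.8356; 1/89.2 − 1/238 = 0.0070091.
t = 2.8356 / 0.0070091 ≈ 404.57 hours.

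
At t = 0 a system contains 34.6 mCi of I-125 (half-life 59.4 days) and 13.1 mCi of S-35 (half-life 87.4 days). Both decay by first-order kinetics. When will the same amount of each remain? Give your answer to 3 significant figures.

260 days

Set 34.6·(1/2)^(t/59.4) = 13.1·(1/2)^(t/87.4).
Taking log₂: log₂(34.6/13.1) = t·(1/59.4 − 1/87.4).
log₂(2.6412) = 1.4012; 1/59.4 − 1/87.4 = 0.0053934.
t = 1.4012 / 0.0053934 ≈ 259.8 days.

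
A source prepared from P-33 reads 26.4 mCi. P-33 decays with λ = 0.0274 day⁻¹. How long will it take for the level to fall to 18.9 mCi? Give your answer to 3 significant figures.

t½ = ln 2 / λ = 0.69315 / 0.0274 ≈ 25.297 days.
Fraction remaining = 18.9/26.4 ≈ 0.71591.
n = log₂(26.4/18.9) = ln(1.3968)/ln 2 ≈ 0.48215 half-lives.
t = n × t½ = 0.48215 × 25.297 ≈ 12.197 days.

12.2 days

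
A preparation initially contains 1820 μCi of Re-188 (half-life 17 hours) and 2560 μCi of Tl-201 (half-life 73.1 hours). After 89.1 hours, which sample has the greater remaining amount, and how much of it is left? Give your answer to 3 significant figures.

Re-188: 1820 × (1/2)^5.2412 ≈ 48.119 μCi.
Tl-201: 2560 × (1/2)^1.2189 ≈ 1099.8 μCi.
Tl-201 has more remaining, at ≈ 1099.8 μCi.

Tl-201, 1100 μCi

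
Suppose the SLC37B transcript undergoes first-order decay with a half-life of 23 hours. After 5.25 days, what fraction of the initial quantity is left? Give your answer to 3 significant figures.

0.0224

5.25 days = 126 hours.
n = 126/23 ≈ 5.4783 half-lives.
Fraction remaining = (1/2)^5.4783 ≈ 0.022433.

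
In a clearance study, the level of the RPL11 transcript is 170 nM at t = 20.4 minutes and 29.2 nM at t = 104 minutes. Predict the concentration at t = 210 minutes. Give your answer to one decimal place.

Over Δt = 104 − 20.4 = 83.6 minutes, the level fell by a factor of 170/29.2 ≈ 5.8219.
n = log₂(5.8219) ≈ 2.5415 half-lives, so t½ = 83.6/2.5415 ≈ 32.894 minutes.
From t = 104 to t = 210: 29.2 × (1/2)^((210−104)/32.894) ≈ 3.1284 nM.

3.1 nM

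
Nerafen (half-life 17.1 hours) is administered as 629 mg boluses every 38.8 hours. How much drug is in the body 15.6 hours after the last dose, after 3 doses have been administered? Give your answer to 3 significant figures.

The 3 doses were given 93.2, 54.4, 15.6 hours ago.
Total = 629·(1/2)^(93.2/17.1) + 629·(1/2)^(54.4/17.1) + 629·(1/2)^(15.6/17.1)
      = 14.386 + 69.341 + 334.22 ≈ 417.94 mg.

418 mg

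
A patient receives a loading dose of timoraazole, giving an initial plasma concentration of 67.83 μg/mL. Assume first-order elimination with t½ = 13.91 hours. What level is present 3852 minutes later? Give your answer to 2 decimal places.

Convert the elapsed time: 3852 minutes = 64.2 hours.
Number of half-lives: n = 64.2/13.91 ≈ 4.6154.
Remaining = 67.83 × (1/2)^4.6154 = 67.83 × 0.040797 ≈ 2.7673 μg/mL.

2.77 μg/mL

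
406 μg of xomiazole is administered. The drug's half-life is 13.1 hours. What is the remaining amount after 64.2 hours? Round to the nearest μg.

14 μg

Number of half-lives: n = 64.2/13.1 ≈ 4.9008.
Remaining = 406 × (1/2)^4.9008 = 406 × 0.033475 ≈ 13.591 μg.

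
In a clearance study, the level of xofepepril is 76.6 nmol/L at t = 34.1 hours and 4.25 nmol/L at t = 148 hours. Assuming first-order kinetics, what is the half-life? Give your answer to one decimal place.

27.3 hours

Over Δt = 148 − 34.1 = 113.9 hours, the level fell by a factor of 76.6/4.25 ≈ 18.024.
n = log₂(18.024) ≈ 4.1718 half-lives, so t½ = 113.9/4.1718 ≈ 27.302 hours.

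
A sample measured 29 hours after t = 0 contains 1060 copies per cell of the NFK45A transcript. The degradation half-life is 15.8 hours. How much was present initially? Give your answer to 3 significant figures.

Number of half-lives elapsed: n = 29/15.8 ≈ 1.8354.
A₀ = A × 2^n = 1060 × 2^1.8354 = 1060 × 3.5688 ≈ 3782.9 copies per cell.

3780 copies per cell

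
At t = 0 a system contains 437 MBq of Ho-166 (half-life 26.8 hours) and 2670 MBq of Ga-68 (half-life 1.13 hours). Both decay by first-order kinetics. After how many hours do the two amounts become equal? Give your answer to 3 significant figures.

Set 437·(1/2)^(t/26.8) = 2670·(1/2)^(t/1.13).
Taking log₂: log₂(437/2670) = t·(1/26.8 − 1/1.13).
log₂(0.16367) = -2.6111; 1/26.8 − 1/1.13 = -0.84764.
t = -2.6111 / -0.84764 ≈ 3.0805 hours.

3.08 hours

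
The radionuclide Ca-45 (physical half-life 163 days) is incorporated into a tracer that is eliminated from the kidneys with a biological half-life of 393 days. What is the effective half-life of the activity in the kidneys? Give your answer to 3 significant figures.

115 days

1/t_eff = 1/t_phys + 1/t_biol = 1/163 + 1/393 = 0.0086795 per day.
t_eff = 163 × 393 / (163 + 393) ≈ 115.21 days.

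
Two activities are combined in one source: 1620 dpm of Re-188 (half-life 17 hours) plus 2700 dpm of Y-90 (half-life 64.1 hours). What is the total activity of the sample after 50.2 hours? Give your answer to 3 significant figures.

Re-188: 1620 × (1/2)^(50.2/17) = 1620 × (1/2)^2.9529 ≈ 209.21 dpm.
Y-90: 2700 × (1/2)^(50.2/64.1) = 2700 × (1/2)^0.78315 ≈ 1569 dpm.
Total = 209.21 + 1569 ≈ 1778.2 dpm.

1780 dpm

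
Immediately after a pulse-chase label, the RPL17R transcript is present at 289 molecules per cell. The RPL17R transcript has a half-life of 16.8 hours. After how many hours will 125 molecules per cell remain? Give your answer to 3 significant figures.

Fraction remaining = 125/289 ≈ 0.43253.
n = log₂(289/125) = ln(2.312)/ln 2 ≈ 1.2091 half-lives.
t = n × t½ = 1.2091 × 16.8 ≈ 20.314 hours.

20.3 hours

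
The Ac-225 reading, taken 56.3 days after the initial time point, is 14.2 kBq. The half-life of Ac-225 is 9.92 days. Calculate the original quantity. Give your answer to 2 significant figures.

730 kBq

Number of half-lives elapsed: n = 56.3/9.92 ≈ 5.6754.
A₀ = A × 2^n = 14.2 × 2^5.6754 = 14.2 × 51.105 ≈ 725.7 kBq.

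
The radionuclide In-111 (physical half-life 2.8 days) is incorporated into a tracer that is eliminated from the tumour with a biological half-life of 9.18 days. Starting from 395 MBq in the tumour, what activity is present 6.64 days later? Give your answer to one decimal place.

46.2 MBq

1/t_eff = 1/t_phys + 1/t_biol = 1/2.8 + 1/9.18 = 0.46608 per day.
t_eff = 2.8 × 9.18 / (2.8 + 9.18) ≈ 2.1456 days.
Remaining = 395 × (1/2)^(6.64/2.1456) = 395 × (1/2)^3.0947 ≈ 46.237 MBq.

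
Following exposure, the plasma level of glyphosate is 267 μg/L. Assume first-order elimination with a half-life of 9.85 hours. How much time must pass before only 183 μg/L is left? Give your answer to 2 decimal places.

5.37 hours

Fraction remaining = 183/267 ≈ 0.68539.
n = log₂(267/183) = ln(1.459)/ln 2 ≈ 0.545 half-lives.
t = n × t½ = 0.545 × 9.85 ≈ 5.3682 hours.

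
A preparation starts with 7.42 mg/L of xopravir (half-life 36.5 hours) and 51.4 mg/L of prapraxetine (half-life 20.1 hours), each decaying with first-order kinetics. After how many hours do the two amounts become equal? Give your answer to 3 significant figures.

125 hours

Set 7.42·(1/2)^(t/36.5) = 51.4·(1/2)^(t/20.1).
Taking log₂: log₂(7.42/51.4) = t·(1/36.5 − 1/20.1).
log₂(0.14436) = -2.7923; 1/36.5 − 1/20.1 = -0.022354.
t = -2.7923 / -0.022354 ≈ 124.91 hours.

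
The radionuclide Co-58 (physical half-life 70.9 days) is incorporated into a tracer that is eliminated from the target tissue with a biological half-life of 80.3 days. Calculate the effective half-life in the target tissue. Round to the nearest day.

38 days

1/t_eff = 1/t_phys + 1/t_biol = 1/70.9 + 1/80.3 = 0.026558 per day.
t_eff = 70.9 × 80.3 / (70.9 + 80.3) ≈ 37.654 days.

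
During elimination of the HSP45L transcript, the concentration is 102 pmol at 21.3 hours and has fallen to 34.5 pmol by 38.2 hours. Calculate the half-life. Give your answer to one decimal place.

10.8 hours

Over Δt = 38.2 − 21.3 = 16.9 hours, the level fell by a factor of 102/34.5 ≈ 2.9565.
n = log₂(2.9565) ≈ 1.5639 half-lives, so t½ = 16.9/1.5639 ≈ 10.806 hours.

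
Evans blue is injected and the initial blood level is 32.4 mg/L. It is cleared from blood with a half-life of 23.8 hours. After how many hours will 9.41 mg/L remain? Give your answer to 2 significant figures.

42 hours

Fraction remaining = 9.41/32.4 ≈ 0.29043.
n = log₂(32.4/9.41) = ln(3.4431)/ln 2 ≈ 1.7837 half-lives.
t = n × t½ = 1.7837 × 23.8 ≈ 42.453 hours.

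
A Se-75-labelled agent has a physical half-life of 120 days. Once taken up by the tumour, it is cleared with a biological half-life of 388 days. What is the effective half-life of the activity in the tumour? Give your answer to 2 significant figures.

1/t_eff = 1/t_phys + 1/t_biol = 1/120 + 1/388 = 0.010911 per day.
t_eff = 120 × 388 / (120 + 388) ≈ 91.654 days.

92 days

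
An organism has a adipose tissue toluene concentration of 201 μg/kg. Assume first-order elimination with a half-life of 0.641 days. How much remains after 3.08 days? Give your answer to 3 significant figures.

Number of half-lives: n = 3.08/0.641 ≈ 4.805.
Remaining = 201 × (1/2)^4.805 = 201 × 0.035773 ≈ 7.1903 μg/kg.

7.19 μg/kg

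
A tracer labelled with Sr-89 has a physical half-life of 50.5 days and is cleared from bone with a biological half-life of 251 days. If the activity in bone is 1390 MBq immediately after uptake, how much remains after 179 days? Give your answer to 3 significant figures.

72.7 MBq

1/t_eff = 1/t_phys + 1/t_biol = 1/50.5 + 1/251 = 0.023786 per day.
t_eff = 50.5 × 251 / (50.5 + 251) ≈ 42.041 days.
Remaining = 1390 × (1/2)^(179/42.041) = 1390 × (1/2)^4.2577 ≈ 72.664 MBq.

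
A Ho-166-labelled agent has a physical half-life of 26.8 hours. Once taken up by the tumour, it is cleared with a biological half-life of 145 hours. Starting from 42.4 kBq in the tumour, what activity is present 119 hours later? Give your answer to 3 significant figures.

1.11 kBq

1/t_eff = 1/t_phys + 1/t_biol = 1/26.8 + 1/145 = 0.04421 per hour.
t_eff = 26.8 × 145 / (26.8 + 145) ≈ 22.619 hours.
Remaining = 42.4 × (1/2)^(119/22.619) = 42.4 × (1/2)^5.261 ≈ 1.1057 kBq.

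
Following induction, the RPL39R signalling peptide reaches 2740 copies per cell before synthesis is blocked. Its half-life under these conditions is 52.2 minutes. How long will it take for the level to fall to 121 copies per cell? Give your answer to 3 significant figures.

235 minutes

Fraction remaining = 121/2740 ≈ 0.044161.
n = log₂(2740/121) = ln(22.645)/ln 2 ≈ 4.5011 half-lives.
t = n × t½ = 4.5011 × 52.2 ≈ 234.96 minutes.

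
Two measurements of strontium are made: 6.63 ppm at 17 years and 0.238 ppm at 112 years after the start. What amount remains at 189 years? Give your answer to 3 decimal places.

Over Δt = 112 − 17 = 95 years, the level fell by a factor of 6.63/0.238 ≈ 27.857.
n = log₂(27.857) ≈ 4.8 half-lives, so t½ = 95/4.8 ≈ 19.792 years.
From t = 112 to t = 189: 0.238 × (1/2)^((189−112)/19.792) ≈ 0.016048 ppm.

0.016 ppm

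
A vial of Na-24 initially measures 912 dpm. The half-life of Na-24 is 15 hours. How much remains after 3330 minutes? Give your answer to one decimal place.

Convert the elapsed time: 3330 minutes = 55.5 hours.
Number of half-lives: n = 55.5/15 ≈ 3.7.
Remaining = 912 × (1/2)^3.7 = 912 × 0.076947 ≈ 70.175 dpm.

70.2 dpm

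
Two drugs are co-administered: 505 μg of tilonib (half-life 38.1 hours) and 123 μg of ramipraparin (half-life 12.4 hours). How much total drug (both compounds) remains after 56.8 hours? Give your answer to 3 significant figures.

185 μg

tilonib: 505 × (1/2)^(56.8/38.1) = 505 × (1/2)^1.4908 ≈ 179.68 μg.
ramipraparin: 123 × (1/2)^(56.8/12.4) = 123 × (1/2)^4.5806 ≈ 5.1404 μg.
Total = 179.68 + 5.1404 ≈ 184.83 μg.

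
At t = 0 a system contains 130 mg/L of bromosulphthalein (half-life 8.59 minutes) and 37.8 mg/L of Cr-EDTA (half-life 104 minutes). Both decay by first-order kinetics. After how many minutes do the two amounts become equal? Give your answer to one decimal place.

16.7 minutes

Set 130·(1/2)^(t/8.59) = 37.8·(1/2)^(t/104).
Taking log₂: log₂(130/37.8) = t·(1/8.59 − 1/104).
log₂(3.4392) = 1.7821; 1/8.59 − 1/104 = 0.1068.
t = 1.7821 / 0.1068 ≈ 16.686 minutes.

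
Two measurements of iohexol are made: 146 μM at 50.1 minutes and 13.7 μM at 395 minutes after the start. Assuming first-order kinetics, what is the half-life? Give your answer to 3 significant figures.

101 minutes

Over Δt = 395 − 50.1 = 344.9 minutes, the level fell by a factor of 146/13.7 ≈ 10.657.
n = log₂(10.657) ≈ 3.4137 half-lives, so t½ = 344.9/3.4137 ≈ 101.03 minutes.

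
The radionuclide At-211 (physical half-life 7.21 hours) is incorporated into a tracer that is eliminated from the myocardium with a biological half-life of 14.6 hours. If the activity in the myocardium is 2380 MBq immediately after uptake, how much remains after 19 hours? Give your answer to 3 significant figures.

155 MBq

1/t_eff = 1/t_phys + 1/t_biol = 1/7.21 + 1/14.6 = 0.20719 per hour.
t_eff = 7.21 × 14.6 / (7.21 + 14.6) ≈ 4.8265 hours.
Remaining = 2380 × (1/2)^(19/4.8265) = 2380 × (1/2)^3.9366 ≈ 155.43 MBq.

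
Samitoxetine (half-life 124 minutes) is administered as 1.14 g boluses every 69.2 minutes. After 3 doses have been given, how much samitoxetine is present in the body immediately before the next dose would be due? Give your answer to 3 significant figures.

The 3 doses were given 207.6, 138.4, 69.2 minutes ago.
Total = 1.14·(1/2)^(207.6/124) + 1.14·(1/2)^(138.4/124) + 1.14·(1/2)^(69.2/124)
      = 0.35721 + 0.52592 + 0.7743 ≈ 1.6574 g.

1.66 g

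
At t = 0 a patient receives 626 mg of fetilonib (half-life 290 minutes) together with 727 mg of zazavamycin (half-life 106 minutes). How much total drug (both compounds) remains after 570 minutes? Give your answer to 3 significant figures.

178 mg

fetilonib: 626 × (1/2)^(570/290) = 626 × (1/2)^1.9655 ≈ 160.29 mg.
zazavamycin: 727 × (1/2)^(570/106) = 727 × (1/2)^5.3774 ≈ 17.49 mg.
Total = 160.29 + 17.49 ≈ 177.78 mg.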